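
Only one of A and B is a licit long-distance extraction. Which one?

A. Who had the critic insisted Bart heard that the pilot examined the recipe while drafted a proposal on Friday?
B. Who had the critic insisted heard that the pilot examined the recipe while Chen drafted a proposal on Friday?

B

In A, the wh-phrase is extracted from inside an adjunct island (introduced by "while"), which blocks movement.
In B, the extraction path crosses only that-complement boundaries, which are transparent.
So B is grammatical.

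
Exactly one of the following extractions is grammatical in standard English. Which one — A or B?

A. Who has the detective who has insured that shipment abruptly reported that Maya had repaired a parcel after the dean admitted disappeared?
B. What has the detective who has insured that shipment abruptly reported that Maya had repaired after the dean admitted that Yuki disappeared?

B

In A, the wh-phrase is extracted from inside an adjunct island (introduced by "after"), which blocks movement.
In B, the extraction path crosses only that-complement boundaries, which are transparent.
So B is grammatical.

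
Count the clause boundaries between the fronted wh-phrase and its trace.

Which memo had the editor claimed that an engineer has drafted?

"which memo" is extracted from the object of "drafted".
Boundaries crossed, outermost first: [that] — 1 in total.

1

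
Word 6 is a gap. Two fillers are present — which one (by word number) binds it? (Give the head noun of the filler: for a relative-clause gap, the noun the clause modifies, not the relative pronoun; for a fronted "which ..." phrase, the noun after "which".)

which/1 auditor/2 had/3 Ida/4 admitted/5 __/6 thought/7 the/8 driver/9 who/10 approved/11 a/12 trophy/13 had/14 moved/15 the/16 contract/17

2

The marked gap is the subject of "thought".
Its filler is the fronted wh-phrase "which auditor", at word 2.
(The other dependency links word 9 to a gap after word 10.)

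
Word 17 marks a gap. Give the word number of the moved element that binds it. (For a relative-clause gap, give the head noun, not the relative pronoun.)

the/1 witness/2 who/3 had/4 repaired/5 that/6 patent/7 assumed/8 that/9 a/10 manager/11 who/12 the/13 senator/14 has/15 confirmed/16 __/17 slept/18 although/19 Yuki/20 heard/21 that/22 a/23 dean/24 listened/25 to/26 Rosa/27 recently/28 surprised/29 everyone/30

11

The gap at 17 is the subject of "slept", inside a relative clause.
The relative pronoun is "who" (word 12); it is bound by the head noun immediately before it.
Its filler is the head noun "manager", at word 11.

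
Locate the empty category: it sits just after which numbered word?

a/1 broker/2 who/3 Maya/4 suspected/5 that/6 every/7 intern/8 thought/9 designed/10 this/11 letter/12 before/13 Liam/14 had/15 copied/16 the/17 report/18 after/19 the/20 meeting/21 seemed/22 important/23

9

The displaced element is "a broker" (word 2).
It is linked across 2 clause boundaries (that → Ø).
It functions as the subject of "designed", so the gap sits immediately after word 9 ("thought").
Base order: Maya suspected that every intern thought that a broker designed this letter before Liam had copied the report after the meeting.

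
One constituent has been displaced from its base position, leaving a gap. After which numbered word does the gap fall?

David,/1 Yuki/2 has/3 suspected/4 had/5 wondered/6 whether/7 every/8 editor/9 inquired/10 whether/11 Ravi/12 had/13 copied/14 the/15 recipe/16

The displaced element is "David" (word 1).
It is linked across 1 clause boundary (Ø).
It functions as the subject of "wondered", so the gap sits immediately after word 4 ("suspected").
Base order: Yuki has suspected that David had wondered whether every editor inquired whether Ravi had copied the recipe.

4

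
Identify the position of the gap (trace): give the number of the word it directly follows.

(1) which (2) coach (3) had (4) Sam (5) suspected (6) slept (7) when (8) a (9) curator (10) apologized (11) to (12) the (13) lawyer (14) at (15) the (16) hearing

5

The displaced element is "which coach" (word 2).
It is linked across 1 clause boundary (Ø).
It functions as the subject of "slept", so the gap sits immediately after word 5 ("suspected").
Base order: Sam had suspected that which coach slept when a curator apologized to the lawyer at the hearing.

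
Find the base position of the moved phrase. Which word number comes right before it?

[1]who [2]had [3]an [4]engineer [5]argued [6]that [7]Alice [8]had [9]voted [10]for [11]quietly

10

The displaced element is "who" (word 1).
It is linked across 1 clause boundary (that).
It functions as the object of the preposition "for" of "voted", so the gap sits immediately after word 10 ("for").
Base order: An engineer had argued that Alice had voted for who quietly.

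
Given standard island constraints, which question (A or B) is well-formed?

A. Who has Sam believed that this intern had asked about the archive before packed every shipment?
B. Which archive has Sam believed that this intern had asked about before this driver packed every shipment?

In A, the wh-phrase is extracted from inside an adjunct island (introduced by "before"), which blocks movement.
In B, the extraction path crosses only that-complement boundaries, which are transparent.
So B is grammatical.

B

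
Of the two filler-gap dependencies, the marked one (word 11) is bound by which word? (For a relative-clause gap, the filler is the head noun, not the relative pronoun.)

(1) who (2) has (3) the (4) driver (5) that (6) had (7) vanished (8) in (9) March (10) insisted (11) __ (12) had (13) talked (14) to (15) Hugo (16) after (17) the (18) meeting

1

The marked gap is the subject of "talked".
Its filler is the fronted wh-phrase "who", at word 1.
(The other dependency links word 4 to a gap after word 5.)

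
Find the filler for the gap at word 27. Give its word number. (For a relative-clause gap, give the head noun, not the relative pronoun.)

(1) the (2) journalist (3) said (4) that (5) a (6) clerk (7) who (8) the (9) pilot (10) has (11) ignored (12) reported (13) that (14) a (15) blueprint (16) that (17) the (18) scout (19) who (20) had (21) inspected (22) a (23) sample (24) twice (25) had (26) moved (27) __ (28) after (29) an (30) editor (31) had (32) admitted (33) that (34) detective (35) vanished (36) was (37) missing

15

The gap at 27 is the object of "moved", inside a relative clause.
The relative pronoun is "that" (word 16); it is bound by the head noun immediately before it.
Its filler is the head noun "blueprint", at word 15.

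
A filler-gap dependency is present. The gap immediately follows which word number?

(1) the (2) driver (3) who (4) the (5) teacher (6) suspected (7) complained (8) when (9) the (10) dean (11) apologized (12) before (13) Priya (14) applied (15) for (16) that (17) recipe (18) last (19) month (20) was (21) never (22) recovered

6

The displaced element is "the driver" (word 2).
It is linked across 1 clause boundary (Ø).
It functions as the subject of "complained", so the gap sits immediately after word 6 ("suspected").
Base order: The teacher suspected the driver complained when the dean apologized before Priya applied for that recipe last month.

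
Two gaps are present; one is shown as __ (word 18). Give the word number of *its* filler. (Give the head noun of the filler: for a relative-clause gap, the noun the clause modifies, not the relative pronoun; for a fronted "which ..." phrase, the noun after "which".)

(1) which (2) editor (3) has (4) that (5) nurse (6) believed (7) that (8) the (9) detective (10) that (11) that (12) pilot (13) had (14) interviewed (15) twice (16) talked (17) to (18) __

2

The marked gap is the object of the preposition "to" of "talked".
Its filler is the fronted wh-phrase "which editor", at word 2.
(The other dependency links word 9 to a gap after word 14.)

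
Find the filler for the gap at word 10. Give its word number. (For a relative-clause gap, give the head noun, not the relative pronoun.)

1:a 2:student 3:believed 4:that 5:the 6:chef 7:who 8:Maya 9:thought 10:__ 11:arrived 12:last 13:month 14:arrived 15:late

The gap at 10 is the subject of "arrived", inside a relative clause.
The relative pronoun is "who" (word 7); it is bound by the head noun immediately before it.
Its filler is the head noun "chef", at word 6.

6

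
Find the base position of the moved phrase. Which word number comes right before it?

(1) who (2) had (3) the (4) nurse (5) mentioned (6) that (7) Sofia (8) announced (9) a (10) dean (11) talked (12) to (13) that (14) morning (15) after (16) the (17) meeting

12

The displaced element is "who" (word 1).
It is linked across 2 clause boundaries (that → Ø).
It functions as the object of the preposition "to" of "talked", so the gap sits immediately after word 12 ("to").
Base order: The nurse had mentioned that Sofia announced a dean talked to who that morning after the meeting.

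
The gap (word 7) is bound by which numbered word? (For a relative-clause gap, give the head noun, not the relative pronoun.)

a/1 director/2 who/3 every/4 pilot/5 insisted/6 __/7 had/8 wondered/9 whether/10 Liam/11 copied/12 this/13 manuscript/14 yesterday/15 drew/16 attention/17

2

The gap at 7 is the subject of "wondered", inside a relative clause.
The relative pronoun is "who" (word 3); it is bound by the head noun immediately before it.
Its filler is the head noun "director", at word 2.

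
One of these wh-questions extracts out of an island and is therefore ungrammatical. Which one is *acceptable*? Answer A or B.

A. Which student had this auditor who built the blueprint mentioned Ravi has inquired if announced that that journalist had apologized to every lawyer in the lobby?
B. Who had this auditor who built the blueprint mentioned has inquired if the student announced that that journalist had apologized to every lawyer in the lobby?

B

In A, the wh-phrase is extracted from inside a wh-island (introduced by "if"), which blocks movement.
In B, the extraction path crosses only that-complement boundaries, which are transparent.
So B is grammatical.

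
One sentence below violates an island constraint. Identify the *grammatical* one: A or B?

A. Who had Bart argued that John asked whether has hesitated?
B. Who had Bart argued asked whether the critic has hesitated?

In A, the wh-phrase is extracted from inside a wh-island (introduced by "whether"), which blocks movement.
In B, the extraction path crosses only that-complement boundaries, which are transparent.
So B is grammatical.

B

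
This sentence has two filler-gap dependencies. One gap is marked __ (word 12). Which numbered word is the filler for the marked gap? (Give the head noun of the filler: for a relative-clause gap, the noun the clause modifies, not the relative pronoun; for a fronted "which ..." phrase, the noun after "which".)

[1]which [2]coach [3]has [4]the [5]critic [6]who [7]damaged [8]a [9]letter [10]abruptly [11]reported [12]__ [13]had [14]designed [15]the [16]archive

The marked gap is the subject of "designed".
Its filler is the fronted wh-phrase "which coach", at word 2.
(The other dependency links word 5 to a gap after word 6.)

2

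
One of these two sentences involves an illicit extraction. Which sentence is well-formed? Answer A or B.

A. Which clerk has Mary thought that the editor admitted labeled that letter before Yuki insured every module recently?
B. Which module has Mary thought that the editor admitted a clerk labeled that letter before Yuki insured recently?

In B, the wh-phrase is extracted from inside an adjunct island (introduced by "before"), which blocks movement.
In A, the extraction path crosses only that-complement boundaries, which are transparent.
So A is grammatical.

A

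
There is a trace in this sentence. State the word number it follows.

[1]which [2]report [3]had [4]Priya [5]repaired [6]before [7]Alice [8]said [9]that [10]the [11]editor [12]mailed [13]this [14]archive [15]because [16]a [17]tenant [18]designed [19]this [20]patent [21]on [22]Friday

The displaced element is "which report" (word 2).
It functions as the direct object of "repaired", so the gap sits immediately after word 5 ("repaired").
Base order: Priya had repaired which report before Alice said that the editor mailed this archive because a tenant designed this patent on Friday.

5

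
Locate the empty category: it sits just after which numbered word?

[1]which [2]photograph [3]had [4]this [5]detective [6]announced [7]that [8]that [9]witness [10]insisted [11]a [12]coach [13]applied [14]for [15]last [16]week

14

The displaced element is "which photograph" (word 2).
It is linked across 2 clause boundaries (that → Ø).
It functions as the object of the preposition "for" of "applied", so the gap sits immediately after word 14 ("for").
Base order: This detective had announced that that witness insisted a coach applied for which photograph last week.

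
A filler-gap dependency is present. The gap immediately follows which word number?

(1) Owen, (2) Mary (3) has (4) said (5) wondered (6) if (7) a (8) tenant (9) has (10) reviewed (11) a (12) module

4

The displaced element is "Owen" (word 1).
It is linked across 1 clause boundary (Ø).
It functions as the subject of "wondered", so the gap sits immediately after word 4 ("said").
Base order: Mary has said that Owen wondered if a tenant has reviewed a module.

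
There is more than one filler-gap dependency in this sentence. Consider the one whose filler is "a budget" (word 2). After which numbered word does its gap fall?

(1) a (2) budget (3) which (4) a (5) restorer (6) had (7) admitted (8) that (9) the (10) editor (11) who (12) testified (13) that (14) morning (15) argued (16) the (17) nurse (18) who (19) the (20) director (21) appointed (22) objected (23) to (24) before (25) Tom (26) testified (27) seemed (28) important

23

The displaced element is "a budget" (word 2).
It is linked across 2 clause boundaries (that → Ø).
It functions as the object of the preposition "to" of "objected", so the gap sits immediately after word 23 ("to").
Base order: A restorer had admitted that the editor who testified that morning argued the nurse who the director appointed objected to a budget before Tom testified.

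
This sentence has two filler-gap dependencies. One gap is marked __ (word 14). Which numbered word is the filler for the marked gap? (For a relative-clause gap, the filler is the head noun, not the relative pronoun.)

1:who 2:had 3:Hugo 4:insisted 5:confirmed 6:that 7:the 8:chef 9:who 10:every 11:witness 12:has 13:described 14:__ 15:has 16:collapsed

8

The marked gap is inside the relative clause, the direct object of "described".
Its filler is the head noun "chef" (via "who"), at word 8.
(The other dependency links word 1 to a gap after word 4.)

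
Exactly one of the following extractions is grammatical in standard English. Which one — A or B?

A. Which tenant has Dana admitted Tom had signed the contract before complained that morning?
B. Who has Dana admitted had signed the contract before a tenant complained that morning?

In A, the wh-phrase is extracted from inside an adjunct island (introduced by "before"), which blocks movement.
In B, the extraction path crosses only that-complement boundaries, which are transparent.
So B is grammatical.

B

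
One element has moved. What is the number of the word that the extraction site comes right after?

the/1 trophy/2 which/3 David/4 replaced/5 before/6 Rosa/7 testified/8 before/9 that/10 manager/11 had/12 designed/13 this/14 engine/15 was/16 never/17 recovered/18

The displaced element is "the trophy" (word 2).
It functions as the direct object of "replaced", so the gap sits immediately after word 5 ("replaced").
Base order: David replaced the trophy before Rosa testified before that manager had designed this engine.

5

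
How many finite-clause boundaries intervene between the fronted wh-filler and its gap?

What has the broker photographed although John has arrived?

"what" originates inside the matrix clause — no clause boundary is crossed.

0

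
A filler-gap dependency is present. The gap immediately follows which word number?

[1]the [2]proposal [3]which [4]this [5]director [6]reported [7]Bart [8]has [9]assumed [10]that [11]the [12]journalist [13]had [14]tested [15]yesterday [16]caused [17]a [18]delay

The displaced element is "the proposal" (word 2).
It is linked across 2 clause boundaries (Ø → that).
It functions as the direct object of "tested", so the gap sits immediately after word 14 ("tested").
Base order: This director reported Bart has assumed that the journalist had tested the proposal yesterday.

14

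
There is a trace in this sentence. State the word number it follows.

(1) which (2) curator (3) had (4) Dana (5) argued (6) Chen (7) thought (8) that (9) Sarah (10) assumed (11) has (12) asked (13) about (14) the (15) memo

The displaced element is "which curator" (word 2).
It is linked across 3 clause boundaries (Ø → that → Ø).
It functions as the subject of "asked", so the gap sits immediately after word 10 ("assumed").
Base order: Dana had argued Chen thought that Sarah assumed which curator has asked about the memo.

10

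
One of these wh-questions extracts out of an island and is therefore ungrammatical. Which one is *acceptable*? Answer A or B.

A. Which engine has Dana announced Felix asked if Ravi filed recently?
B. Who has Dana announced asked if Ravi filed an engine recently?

In A, the wh-phrase is extracted from inside a wh-island (introduced by "if"), which blocks movement.
In B, the extraction path crosses only that-complement boundaries, which are transparent.
So B is grammatical.

B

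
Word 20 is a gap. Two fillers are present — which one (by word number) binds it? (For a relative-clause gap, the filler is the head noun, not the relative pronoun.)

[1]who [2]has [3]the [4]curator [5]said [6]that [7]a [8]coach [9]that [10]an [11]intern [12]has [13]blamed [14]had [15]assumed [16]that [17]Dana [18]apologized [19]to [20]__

The marked gap is the object of the preposition "to" of "apologized".
Its filler is the fronted wh-phrase "who", at word 1.
(The other dependency links word 8 to a gap after word 13.)

1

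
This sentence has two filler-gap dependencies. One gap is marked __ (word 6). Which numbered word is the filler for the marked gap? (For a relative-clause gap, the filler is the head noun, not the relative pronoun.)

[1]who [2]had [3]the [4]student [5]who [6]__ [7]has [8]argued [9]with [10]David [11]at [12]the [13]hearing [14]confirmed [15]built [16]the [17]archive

4

The marked gap is inside the relative clause, the subject of "argued".
Its filler is the head noun "student" (via "who"), at word 4.
(The other dependency links word 1 to a gap after word 14.)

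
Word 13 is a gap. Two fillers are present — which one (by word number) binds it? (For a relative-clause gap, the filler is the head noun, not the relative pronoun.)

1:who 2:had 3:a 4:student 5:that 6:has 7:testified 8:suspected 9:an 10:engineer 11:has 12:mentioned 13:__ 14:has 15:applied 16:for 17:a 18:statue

The marked gap is the subject of "applied".
Its filler is the fronted wh-phrase "who", at word 1.
(The other dependency links word 4 to a gap after word 5.)

1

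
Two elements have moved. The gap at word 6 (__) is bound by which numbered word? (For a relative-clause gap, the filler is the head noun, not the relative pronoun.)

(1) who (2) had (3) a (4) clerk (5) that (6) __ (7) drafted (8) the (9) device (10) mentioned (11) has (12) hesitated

4

The marked gap is inside the relative clause, the subject of "drafted".
Its filler is the head noun "clerk" (via "that"), at word 4.
(The other dependency links word 1 to a gap after word 10.)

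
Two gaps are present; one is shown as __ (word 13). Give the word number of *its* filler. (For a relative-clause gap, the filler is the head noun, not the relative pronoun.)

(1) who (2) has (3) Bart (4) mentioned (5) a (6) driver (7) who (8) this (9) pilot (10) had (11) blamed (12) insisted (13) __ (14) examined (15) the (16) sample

1

The marked gap is the subject of "examined".
Its filler is the fronted wh-phrase "who", at word 1.
(The other dependency links word 6 to a gap after word 11.)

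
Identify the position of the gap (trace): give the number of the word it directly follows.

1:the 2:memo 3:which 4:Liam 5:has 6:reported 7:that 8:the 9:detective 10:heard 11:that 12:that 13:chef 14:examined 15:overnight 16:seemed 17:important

The displaced element is "the memo" (word 2).
It is linked across 2 clause boundaries (that → that).
It functions as the direct object of "examined", so the gap sits immediately after word 14 ("examined").
Base order: Liam has reported that the detective heard that that chef examined the memo overnight.

14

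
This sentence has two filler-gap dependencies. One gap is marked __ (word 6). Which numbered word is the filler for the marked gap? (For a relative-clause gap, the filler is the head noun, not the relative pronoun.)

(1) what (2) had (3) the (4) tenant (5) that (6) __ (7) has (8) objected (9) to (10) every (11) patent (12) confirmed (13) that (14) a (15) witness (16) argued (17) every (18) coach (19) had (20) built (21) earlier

The marked gap is inside the relative clause, the subject of "objected".
Its filler is the head noun "tenant" (via "that"), at word 4.
(The other dependency links word 1 to a gap after word 20.)

4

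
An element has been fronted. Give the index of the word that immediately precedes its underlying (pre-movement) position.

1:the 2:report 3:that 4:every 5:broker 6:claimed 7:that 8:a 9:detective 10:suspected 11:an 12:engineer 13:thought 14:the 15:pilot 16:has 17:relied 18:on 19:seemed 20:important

18

The displaced element is "the report" (word 2).
It is linked across 3 clause boundaries (that → Ø → Ø).
It functions as the object of the preposition "on" of "relied", so the gap sits immediately after word 18 ("on").
Base order: Every broker claimed that a detective suspected an engineer thought the pilot has relied on the report.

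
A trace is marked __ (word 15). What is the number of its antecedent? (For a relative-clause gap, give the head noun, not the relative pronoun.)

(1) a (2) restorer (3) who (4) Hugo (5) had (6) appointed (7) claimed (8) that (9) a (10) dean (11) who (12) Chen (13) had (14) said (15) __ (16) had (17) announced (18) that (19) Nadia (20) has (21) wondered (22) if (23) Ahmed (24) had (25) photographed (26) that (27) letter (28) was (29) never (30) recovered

10

The gap at 15 is the subject of "announced", inside a relative clause.
The relative pronoun is "who" (word 11); it is bound by the head noun immediately before it.
Its filler is the head noun "dean", at word 10.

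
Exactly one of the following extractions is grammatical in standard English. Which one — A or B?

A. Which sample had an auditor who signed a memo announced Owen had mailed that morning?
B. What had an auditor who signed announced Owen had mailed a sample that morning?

A

In B, the wh-phrase is extracted from inside a complex-NP island (relative clause) (introduced by "who"), which blocks movement.
In A, the extraction path crosses only that-complement boundaries, which are transparent.
So A is grammatical.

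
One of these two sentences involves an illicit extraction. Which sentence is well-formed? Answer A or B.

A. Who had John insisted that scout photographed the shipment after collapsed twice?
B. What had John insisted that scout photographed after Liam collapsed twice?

B

In A, the wh-phrase is extracted from inside an adjunct island (introduced by "after"), which blocks movement.
In B, the extraction path crosses only that-complement boundaries, which are transparent.
So B is grammatical.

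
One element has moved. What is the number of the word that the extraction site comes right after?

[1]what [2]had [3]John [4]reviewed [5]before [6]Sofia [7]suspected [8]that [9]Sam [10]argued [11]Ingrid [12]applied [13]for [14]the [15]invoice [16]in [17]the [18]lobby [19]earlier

The displaced element is "what" (word 1).
It functions as the direct object of "reviewed", so the gap sits immediately after word 4 ("reviewed").
Base order: John had reviewed what before Sofia suspected that Sam argued Ingrid applied for the invoice in the lobby earlier.

4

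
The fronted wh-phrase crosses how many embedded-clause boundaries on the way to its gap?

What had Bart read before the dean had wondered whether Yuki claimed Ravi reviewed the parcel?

0

"what" originates inside the matrix clause — no clause boundary is crossed.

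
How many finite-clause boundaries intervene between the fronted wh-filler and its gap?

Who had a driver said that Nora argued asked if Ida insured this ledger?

"who" is extracted from the subject of "asked".
Boundaries crossed, outermost first: [that], [Ø] — 2 in total.

2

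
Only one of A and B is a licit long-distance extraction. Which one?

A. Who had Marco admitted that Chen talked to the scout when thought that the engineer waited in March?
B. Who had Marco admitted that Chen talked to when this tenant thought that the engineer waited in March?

In A, the wh-phrase is extracted from inside an adjunct island (introduced by "when"), which blocks movement.
In B, the extraction path crosses only that-complement boundaries, which are transparent.
So B is grammatical.

B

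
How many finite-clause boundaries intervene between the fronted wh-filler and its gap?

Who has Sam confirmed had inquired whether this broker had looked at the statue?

1

"who" is extracted from the subject of "inquired".
Boundaries crossed, outermost first: [Ø] — 1 in total.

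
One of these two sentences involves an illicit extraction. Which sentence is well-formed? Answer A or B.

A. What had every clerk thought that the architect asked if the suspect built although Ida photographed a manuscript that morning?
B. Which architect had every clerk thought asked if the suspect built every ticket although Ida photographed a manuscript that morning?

B

In A, the wh-phrase is extracted from inside a wh-island (introduced by "if"), which blocks movement.
In B, the extraction path crosses only that-complement boundaries, which are transparent.
So B is grammatical.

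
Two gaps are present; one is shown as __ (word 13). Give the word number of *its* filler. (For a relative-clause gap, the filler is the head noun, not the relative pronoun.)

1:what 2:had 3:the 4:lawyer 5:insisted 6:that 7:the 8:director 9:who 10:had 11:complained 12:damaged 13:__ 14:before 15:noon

1

The marked gap is the direct object of "damaged".
Its filler is the fronted wh-phrase "what", at word 1.
(The other dependency links word 8 to a gap after word 9.)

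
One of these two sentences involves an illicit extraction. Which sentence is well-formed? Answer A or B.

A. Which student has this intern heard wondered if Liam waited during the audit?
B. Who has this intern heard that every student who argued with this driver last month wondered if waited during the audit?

In B, the wh-phrase is extracted from inside a wh-island (introduced by "if"), which blocks movement.
In A, the extraction path crosses only that-complement boundaries, which are transparent.
So A is grammatical.

A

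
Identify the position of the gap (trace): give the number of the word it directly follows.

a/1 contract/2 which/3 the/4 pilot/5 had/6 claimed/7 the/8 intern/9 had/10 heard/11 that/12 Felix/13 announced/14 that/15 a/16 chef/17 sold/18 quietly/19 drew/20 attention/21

The displaced element is "a contract" (word 2).
It is linked across 3 clause boundaries (Ø → that → that).
It functions as the direct object of "sold", so the gap sits immediately after word 18 ("sold").
Base order: The pilot had claimed the intern had heard that Felix announced that a chef sold a contract quietly.

18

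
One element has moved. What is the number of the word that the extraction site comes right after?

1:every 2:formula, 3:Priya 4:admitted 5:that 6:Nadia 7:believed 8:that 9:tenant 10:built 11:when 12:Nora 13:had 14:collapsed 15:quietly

The displaced element is "every formula" (word 2).
It is linked across 2 clause boundaries (that → Ø).
It functions as the direct object of "built", so the gap sits immediately after word 10 ("built").
Base order: Priya admitted that Nadia believed that tenant built every formula when Nora had collapsed quietly.

10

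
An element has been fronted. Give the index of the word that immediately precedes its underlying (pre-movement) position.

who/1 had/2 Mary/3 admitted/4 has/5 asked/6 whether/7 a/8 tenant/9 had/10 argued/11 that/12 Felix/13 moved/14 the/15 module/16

4

The displaced element is "who" (word 1).
It is linked across 1 clause boundary (Ø).
It functions as the subject of "asked", so the gap sits immediately after word 4 ("admitted").
Base order: Mary had admitted that who has asked whether a tenant had argued that Felix moved the module.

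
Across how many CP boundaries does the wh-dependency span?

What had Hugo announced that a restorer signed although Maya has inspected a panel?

1

"what" is extracted from the object of "signed".
Boundaries crossed, outermost first: [that] — 1 in total.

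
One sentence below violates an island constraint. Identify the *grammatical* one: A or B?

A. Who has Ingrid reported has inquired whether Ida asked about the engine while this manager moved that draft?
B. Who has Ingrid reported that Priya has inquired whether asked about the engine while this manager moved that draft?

A

In B, the wh-phrase is extracted from inside a wh-island (introduced by "whether"), which blocks movement.
In A, the extraction path crosses only that-complement boundaries, which are transparent.
So A is grammatical.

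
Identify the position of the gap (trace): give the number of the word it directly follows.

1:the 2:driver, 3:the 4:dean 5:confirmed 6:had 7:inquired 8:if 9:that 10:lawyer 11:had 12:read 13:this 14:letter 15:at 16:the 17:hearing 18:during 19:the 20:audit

The displaced element is "the driver" (word 2).
It is linked across 1 clause boundary (Ø).
It functions as the subject of "inquired", so the gap sits immediately after word 5 ("confirmed").
Base order: The dean confirmed that the driver had inquired if that lawyer had read this letter at the hearing during the audit.

5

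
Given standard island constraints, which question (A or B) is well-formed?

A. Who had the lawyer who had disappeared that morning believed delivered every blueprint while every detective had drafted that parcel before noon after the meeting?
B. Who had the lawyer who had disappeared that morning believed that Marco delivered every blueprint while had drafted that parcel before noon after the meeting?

A

In B, the wh-phrase is extracted from inside an adjunct island (introduced by "while"), which blocks movement.
In A, the extraction path crosses only that-complement boundaries, which are transparent.
So A is grammatical.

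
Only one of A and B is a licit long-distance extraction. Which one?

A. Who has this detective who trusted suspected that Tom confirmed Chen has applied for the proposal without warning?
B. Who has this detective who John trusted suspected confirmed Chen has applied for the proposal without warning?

In A, the wh-phrase is extracted from inside a complex-NP island (relative clause) (introduced by "who"), which blocks movement.
In B, the extraction path crosses only that-complement boundaries, which are transparent.
So B is grammatical.

B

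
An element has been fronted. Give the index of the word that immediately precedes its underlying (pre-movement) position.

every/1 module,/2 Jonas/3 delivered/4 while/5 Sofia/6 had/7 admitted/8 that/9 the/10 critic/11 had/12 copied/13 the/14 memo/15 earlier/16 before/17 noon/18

4

The displaced element is "every module" (word 2).
It functions as the direct object of "delivered", so the gap sits immediately after word 4 ("delivered").
Base order: Jonas delivered every module while Sofia had admitted that the critic had copied the memo earlier before noon.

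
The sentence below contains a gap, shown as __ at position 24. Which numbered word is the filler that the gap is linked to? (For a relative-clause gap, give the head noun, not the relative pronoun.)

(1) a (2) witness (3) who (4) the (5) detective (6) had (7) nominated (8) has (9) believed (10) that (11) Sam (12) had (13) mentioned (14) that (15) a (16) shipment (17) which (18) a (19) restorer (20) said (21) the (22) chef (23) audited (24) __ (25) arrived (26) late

16

The gap at 24 is the object of "audited", inside a relative clause.
The relative pronoun is "which" (word 17); it is bound by the head noun immediately before it.
Its filler is the head noun "shipment", at word 16.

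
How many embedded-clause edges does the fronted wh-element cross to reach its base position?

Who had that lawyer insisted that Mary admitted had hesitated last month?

"who" is extracted from the subject of "hesitated".
Boundaries crossed, outermost first: [that], [Ø] — 2 in total.

2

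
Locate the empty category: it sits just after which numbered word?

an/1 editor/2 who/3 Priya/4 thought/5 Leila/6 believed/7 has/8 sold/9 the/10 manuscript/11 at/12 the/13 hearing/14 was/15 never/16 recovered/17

The displaced element is "an editor" (word 2).
It is linked across 2 clause boundaries (Ø → Ø).
It functions as the subject of "sold", so the gap sits immediately after word 7 ("believed").
Base order: Priya thought Leila believed that an editor has sold the manuscript at the hearing.

7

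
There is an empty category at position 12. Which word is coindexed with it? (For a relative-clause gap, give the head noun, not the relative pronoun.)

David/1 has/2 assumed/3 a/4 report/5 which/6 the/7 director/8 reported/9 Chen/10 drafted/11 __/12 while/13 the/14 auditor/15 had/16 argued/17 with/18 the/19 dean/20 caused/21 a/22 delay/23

The gap at 12 is the object of "drafted", inside a relative clause.
The relative pronoun is "which" (word 6); it is bound by the head noun immediately before it.
Its filler is the head noun "report", at word 5.

5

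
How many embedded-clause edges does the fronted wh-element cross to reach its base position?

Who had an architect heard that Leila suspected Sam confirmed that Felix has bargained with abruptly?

3

"who" is extracted from the PP object of "bargained".
Boundaries crossed, outermost first: [that], [Ø], [that] — 3 in total.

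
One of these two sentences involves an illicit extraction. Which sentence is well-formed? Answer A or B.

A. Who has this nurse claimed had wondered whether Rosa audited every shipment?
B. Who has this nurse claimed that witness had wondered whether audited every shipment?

A

In B, the wh-phrase is extracted from inside a wh-island (introduced by "whether"), which blocks movement.
In A, the extraction path crosses only that-complement boundaries, which are transparent.
So A is grammatical.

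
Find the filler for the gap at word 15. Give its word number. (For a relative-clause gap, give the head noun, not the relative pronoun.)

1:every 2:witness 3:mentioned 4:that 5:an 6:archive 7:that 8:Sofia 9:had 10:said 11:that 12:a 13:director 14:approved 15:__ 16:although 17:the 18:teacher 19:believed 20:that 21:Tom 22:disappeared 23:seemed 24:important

The gap at 15 is the object of "approved", inside a relative clause.
The relative pronoun is "that" (word 7); it is bound by the head noun immediately before it.
Its filler is the head noun "archive", at word 6.

6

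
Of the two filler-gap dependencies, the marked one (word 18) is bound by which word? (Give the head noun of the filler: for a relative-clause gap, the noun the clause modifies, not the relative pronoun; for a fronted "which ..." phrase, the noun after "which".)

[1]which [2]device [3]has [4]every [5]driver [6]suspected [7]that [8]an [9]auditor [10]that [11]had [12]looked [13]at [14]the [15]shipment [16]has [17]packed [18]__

The marked gap is the direct object of "packed".
Its filler is the fronted wh-phrase "which device", at word 2.
(The other dependency links word 9 to a gap after word 10.)

2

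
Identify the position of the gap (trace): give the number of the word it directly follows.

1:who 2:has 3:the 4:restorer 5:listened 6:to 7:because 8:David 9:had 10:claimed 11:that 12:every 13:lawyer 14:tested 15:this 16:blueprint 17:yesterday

The displaced element is "who" (word 1).
It functions as the object of the preposition "to" of "listened", so the gap sits immediately after word 6 ("to").
Base order: The restorer has listened to who because David had claimed that every lawyer tested this blueprint yesterday.

6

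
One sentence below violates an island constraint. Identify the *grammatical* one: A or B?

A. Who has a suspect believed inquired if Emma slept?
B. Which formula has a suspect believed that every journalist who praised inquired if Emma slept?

In B, the wh-phrase is extracted from inside a complex-NP island (relative clause) (introduced by "who"), which blocks movement.
In A, the extraction path crosses only that-complement boundaries, which are transparent.
So A is grammatical.

A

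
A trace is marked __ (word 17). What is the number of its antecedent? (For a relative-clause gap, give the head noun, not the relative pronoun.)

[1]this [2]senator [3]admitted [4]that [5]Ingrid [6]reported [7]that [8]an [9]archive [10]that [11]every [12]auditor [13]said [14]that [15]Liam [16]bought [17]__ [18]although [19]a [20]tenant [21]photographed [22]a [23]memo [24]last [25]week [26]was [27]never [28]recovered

9

The gap at 17 is the object of "bought", inside a relative clause.
The relative pronoun is "that" (word 10); it is bound by the head noun immediately before it.
Its filler is the head noun "archive", at word 9.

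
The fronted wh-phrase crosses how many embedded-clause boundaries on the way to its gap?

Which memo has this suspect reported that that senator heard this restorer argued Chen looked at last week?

3

"which memo" is extracted from the PP object of "looked".
Boundaries crossed, outermost first: [that], [Ø], [Ø] — 3 in total.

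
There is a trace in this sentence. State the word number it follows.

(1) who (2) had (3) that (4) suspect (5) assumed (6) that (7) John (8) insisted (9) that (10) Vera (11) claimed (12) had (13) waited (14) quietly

The displaced element is "who" (word 1).
It is linked across 3 clause boundaries (that → that → Ø).
It functions as the subject of "waited", so the gap sits immediately after word 11 ("claimed").
Base order: That suspect had assumed that John insisted that Vera claimed that who had waited quietly.

11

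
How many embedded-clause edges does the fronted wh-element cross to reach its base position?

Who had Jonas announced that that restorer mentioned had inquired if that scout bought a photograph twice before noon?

2

"who" is extracted from the subject of "inquired".
Boundaries crossed, outermost first: [that], [Ø] — 2 in total.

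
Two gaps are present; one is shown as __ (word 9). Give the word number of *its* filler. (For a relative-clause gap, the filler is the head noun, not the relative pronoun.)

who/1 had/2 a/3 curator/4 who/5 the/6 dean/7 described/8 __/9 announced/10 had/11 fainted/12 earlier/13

4

The marked gap is inside the relative clause, the direct object of "described".
Its filler is the head noun "curator" (via "who"), at word 4.
(The other dependency links word 1 to a gap after word 10.)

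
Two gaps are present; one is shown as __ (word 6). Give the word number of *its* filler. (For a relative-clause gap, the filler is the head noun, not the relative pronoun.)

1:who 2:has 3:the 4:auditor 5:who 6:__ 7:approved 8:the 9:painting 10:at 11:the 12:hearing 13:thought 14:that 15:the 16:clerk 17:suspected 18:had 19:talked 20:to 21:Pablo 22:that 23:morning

The marked gap is inside the relative clause, the subject of "approved".
Its filler is the head noun "auditor" (via "who"), at word 4.
(The other dependency links word 1 to a gap after word 17.)

4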